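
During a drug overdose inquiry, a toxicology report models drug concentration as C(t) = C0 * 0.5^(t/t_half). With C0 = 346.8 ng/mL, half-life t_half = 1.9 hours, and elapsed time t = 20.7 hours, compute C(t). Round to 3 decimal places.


Drug concentration decay:
Number of half-lives = t / t_half = 20.7 / 1.9 = 10.894737
Decay factor = 0.5^10.894737 = 0.00052524
C(t) = 346.8 * 0.00052524 = 0.182 ng/mL

0.182


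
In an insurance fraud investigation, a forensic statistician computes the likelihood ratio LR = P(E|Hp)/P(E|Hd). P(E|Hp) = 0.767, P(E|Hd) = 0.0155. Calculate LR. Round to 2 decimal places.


Likelihood ratio calculation:
LR = P(E|Hp) / P(E|Hd)
LR = 0.767 / 0.0155
LR = 49.48

49.48


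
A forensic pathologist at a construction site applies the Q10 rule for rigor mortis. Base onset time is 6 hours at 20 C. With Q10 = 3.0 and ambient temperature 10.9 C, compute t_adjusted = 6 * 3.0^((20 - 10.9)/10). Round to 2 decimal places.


Rigor mortis time adjustment:
Exponent = (T_ref - T_actual) / 10 = (20 - 10.9) / 10 = 0.91
Q10 factor = 3.0^0.91 = 2.71757
t_adjusted = 6 * 2.71757 = 16.31 hours

16.31


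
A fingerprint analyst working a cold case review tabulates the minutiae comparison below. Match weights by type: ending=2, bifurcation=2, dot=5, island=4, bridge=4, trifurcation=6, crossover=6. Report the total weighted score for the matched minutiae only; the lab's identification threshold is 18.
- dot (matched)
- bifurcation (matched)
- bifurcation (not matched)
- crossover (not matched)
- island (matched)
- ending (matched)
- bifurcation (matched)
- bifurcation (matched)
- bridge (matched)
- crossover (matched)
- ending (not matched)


Weighted minutiae match score:
  dot: matched, +5 (running total 5)
  bifurcation: matched, +2 (running total 7)
  bifurcation: not matched, +0
  crossover: not matched, +0
  island: matched, +4 (running total 11)
  ending: matched, +2 (running total 13)
  bifurcation: matched, +2 (running total 15)
  bifurcation: matched, +2 (running total 17)
  bridge: matched, +4 (running total 21)
  crossover: matched, +6 (running total 27)
  ending: not matched, +0
Total score = 27
Threshold = 18; verdict = identification

27


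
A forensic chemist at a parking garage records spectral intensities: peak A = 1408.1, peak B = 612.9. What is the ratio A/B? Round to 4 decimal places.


Spectral peak ratio:
Peak A = 1408.1 counts
Peak B = 612.9 counts
Ratio = 1408.1 / 612.9 = 2.2974

2.2974


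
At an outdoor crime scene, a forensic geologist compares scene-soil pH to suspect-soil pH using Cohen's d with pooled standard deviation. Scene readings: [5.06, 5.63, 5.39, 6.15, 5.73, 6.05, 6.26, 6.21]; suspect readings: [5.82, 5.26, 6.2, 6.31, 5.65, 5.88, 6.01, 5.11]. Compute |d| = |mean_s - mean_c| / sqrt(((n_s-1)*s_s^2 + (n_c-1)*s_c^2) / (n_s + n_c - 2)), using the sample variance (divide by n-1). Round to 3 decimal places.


Pooled-variance Cohen's d for soil pH comparison:
Scene mean = 46.48 / 8 = 5.81
Suspect mean = 46.24 / 8 = 5.78
Scene sample variance s_s^2 = 0.187629
Suspect sample variance s_c^2 = 0.179714
Pooled variance = ((n_s-1)*s_s^2 + (n_c-1)*s_c^2) / (n_s + n_c - 2) = 0.183671
Pooled SD = sqrt(0.183671) = 0.428569
Mean difference = 0.03
|d| = |0.03| / 0.428569 = 0.070

0.070


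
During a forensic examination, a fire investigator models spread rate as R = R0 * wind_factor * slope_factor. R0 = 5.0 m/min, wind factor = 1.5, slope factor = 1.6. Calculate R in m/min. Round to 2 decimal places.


Fire spread rate calculation:
R = R0 * wind_factor * slope_factor
= 5.0 * 1.5 * 1.6
= 7.5 * 1.6
= 12.00 m/min

12.00


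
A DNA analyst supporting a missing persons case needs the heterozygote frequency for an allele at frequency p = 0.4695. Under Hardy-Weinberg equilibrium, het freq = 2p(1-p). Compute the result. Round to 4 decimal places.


Hardy-Weinberg heterozygote frequency:
q = 1 - p = 1 - 0.4695 = 0.5305
2pq = 2 * 0.4695 * 0.5305 = 0.4981

0.4981


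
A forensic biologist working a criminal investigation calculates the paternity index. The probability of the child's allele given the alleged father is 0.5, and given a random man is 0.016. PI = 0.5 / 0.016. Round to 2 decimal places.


Paternity Index calculation:
PI = P(allele|father) / P(allele|random)
PI = 0.5 / 0.016
PI = 31.25

31.25


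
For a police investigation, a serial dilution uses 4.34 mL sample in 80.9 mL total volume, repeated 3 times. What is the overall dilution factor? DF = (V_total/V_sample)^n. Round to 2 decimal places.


Dilution factor calculation:
Single dilution = V_total / V_sample = 80.9 / 4.34 ≈ 18.640553
Number of dilutions = 3
Total DF = (80.9 / 4.34)^3 (full precision, rounded at the end) = 6477.04

6477.04


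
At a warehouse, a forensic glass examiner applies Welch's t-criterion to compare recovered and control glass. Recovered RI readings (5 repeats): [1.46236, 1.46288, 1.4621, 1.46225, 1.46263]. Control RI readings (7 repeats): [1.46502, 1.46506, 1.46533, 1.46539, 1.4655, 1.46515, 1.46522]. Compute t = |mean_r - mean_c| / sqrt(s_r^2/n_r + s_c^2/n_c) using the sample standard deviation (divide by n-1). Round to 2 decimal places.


Welch's t-criterion for glass RI comparison:
Recovered mean = sum / n_r = 7.31222 / 5 = 1.462444
Control mean = sum / n_c = 10.25667 / 7 = 1.4652386
Recovered sample variance s_r^2 = 9.693e-08
Control sample variance s_c^2 = 3.12476e-08
Welch SE (unpooled) = sqrt(s_r^2/n_r + s_c^2/n_c) = sqrt(1.9386e-08 + 4.46395e-09) = sqrt(2.38499e-08) = 0.000154434
|mean_r - mean_c| = 0.00279457
t = 0.00279457 / 0.000154434 = 18.10

18.10


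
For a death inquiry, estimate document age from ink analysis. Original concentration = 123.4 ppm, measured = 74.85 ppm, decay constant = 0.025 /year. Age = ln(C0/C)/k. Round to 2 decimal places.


Document age estimation:
C0/C = 123.4 / 74.85 = 1.648631
ln(C0/C) = 0.499945
t = 0.499945 / 0.025 = 20.00 years

20.00


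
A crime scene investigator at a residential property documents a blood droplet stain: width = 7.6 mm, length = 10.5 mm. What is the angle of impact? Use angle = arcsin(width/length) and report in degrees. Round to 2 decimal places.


Blood spatter impact angle calculation:
width / length = 7.6 / 10.5 = 0.72381
angle = arcsin(0.72381)
angle = 46.37 degrees

46.37


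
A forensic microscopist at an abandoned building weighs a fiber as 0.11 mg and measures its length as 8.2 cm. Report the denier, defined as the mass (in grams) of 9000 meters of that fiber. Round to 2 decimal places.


Denier calculation:
Mass in grams = 0.11 mg / 1000 = 0.00011 g
Length in meters = 8.2 cm / 100 = 0.082 m
Linear density = mass / length = 0.00011 / 0.082 = 0.00134146 g/m
Denier = (g/m) * 9000 = 0.00134146 * 9000 = 12.07

12.07


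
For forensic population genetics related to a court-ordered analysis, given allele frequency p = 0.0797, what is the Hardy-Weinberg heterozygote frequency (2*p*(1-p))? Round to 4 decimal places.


Hardy-Weinberg heterozygote frequency:
q = 1 - p = 1 - 0.0797 = 0.9203
2pq = 2 * 0.0797 * 0.9203 = 0.1467

0.1467


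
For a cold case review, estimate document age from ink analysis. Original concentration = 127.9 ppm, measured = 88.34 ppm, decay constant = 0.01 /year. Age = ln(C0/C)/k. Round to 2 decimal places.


Document age estimation:
C0/C = 127.9 / 88.34 = 1.447815
ln(C0/C) = 0.370056
t = 0.370056 / 0.01 = 37.01 years

37.01


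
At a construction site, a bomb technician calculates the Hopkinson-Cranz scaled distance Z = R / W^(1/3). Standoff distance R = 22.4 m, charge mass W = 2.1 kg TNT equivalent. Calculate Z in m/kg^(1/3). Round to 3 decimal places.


Scaled distance calculation:
W^(1/3) = 2.1^(1/3) = 1.280579
Z = R / W^(1/3) = 22.4 / 1.280579
Z = 17.492 m/kg^(1/3)

17.492


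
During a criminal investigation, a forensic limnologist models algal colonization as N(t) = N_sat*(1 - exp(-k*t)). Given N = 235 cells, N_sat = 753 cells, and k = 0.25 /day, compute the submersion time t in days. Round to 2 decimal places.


PMSI from diatom colonization curve:
N / N_sat = 235 / 753 = 0.312085
1 - N/N_sat = 0.687915
ln(1 - N/N_sat) = -0.37409
t = -ln(1 - N/N_sat) / k = -(-0.37409) / 0.25 = 1.50 days

1.50


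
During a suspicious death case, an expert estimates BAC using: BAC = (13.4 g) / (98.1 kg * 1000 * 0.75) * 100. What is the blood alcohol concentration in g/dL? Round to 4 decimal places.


Applying the Widmark formula:
BAC = (dose_g / (body_wt * 1000 * r)) * 100
Denominator = 98.1 * 1000 * 0.75 = 73575
BAC = (13.4 / 73575) * 100
BAC = 0.0182 g/dL

0.0182


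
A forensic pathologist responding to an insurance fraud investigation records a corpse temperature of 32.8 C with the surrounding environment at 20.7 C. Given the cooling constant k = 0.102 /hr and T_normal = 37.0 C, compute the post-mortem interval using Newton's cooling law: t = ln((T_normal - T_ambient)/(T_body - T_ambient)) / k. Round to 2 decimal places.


Using Newton's law of cooling:
t = ln((T_normal - T_ambient) / (T_body - T_ambient)) / k
T_normal - T_ambient = 16.3
T_body - T_ambient = 12.1
Ratio = 1.347107
ln(ratio) = 0.297959
t = 0.297959 / 0.102 = 2.92 hours

2.92


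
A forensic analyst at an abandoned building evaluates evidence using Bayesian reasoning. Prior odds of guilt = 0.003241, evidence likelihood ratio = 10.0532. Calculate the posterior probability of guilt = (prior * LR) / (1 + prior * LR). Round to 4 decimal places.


Bayesian evidence evaluation:
Posterior odds = prior_odds * LR = 0.003241 * 10.0532 = 0.03258242
Posterior probability = posterior_odds / (1 + posterior_odds)
= 0.03258242 / (1 + 0.03258242)
= 0.03258242 / 1.03258242
= 0.0316

0.0316


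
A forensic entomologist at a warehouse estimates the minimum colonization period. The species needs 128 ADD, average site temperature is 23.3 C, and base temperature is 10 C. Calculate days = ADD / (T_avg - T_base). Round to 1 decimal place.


Insect development time:
Effective temperature = avg_temp - T_base = 23.3 - 10 = 13.3 C
Days = ADD / effective_temp = 128 / 13.3 = 9.6 days

9.6


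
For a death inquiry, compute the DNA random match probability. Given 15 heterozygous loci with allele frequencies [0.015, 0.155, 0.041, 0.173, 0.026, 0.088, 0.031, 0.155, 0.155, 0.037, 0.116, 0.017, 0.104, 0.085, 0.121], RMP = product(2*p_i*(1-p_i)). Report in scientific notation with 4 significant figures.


Computing RMP for 15 loci:
Locus 1: 2 * 0.015 * 0.985 = 0.02955
Locus 2: 2 * 0.155 * 0.845 = 0.26195
Locus 3: 2 * 0.041 * 0.959 = 0.078638
Locus 4: 2 * 0.173 * 0.827 = 0.286142
Locus 5: 2 * 0.026 * 0.974 = 0.050648
Locus 6: 2 * 0.088 * 0.912 = 0.160512
Locus 7: 2 * 0.031 * 0.969 = 0.060078
Locus 8: 2 * 0.155 * 0.845 = 0.26195
Locus 9: 2 * 0.155 * 0.845 = 0.26195
Locus 10: 2 * 0.037 * 0.963 = 0.071262
Locus 11: 2 * 0.116 * 0.884 = 0.205088
Locus 12: 2 * 0.017 * 0.983 = 0.033422
Locus 13: 2 * 0.104 * 0.896 = 0.186368
Locus 14: 2 * 0.085 * 0.915 = 0.15555
Locus 15: 2 * 0.121 * 0.879 = 0.212718
RMP = 1.758e-14

1.758e-14


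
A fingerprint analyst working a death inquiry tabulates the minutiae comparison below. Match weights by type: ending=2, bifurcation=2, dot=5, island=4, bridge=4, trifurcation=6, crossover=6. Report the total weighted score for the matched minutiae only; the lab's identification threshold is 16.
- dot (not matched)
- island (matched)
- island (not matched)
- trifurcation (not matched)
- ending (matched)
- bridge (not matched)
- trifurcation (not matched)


Weighted minutiae match score:
  dot: not matched, +0
  island: matched, +4 (running total 4)
  island: not matched, +0
  trifurcation: not matched, +0
  ending: matched, +2 (running total 6)
  bridge: not matched, +0
  trifurcation: not matched, +0
Total score = 6
Threshold = 16; verdict = inconclusive

6


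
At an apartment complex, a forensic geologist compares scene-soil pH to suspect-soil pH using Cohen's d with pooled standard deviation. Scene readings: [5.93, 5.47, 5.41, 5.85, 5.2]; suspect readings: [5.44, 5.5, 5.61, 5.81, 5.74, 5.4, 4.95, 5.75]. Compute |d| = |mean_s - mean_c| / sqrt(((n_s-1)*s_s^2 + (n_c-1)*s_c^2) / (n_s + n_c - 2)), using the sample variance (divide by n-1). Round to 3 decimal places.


Pooled-variance Cohen's d for soil pH comparison:
Scene mean = 27.86 / 5 = 5.572
Suspect mean = 44.2 / 8 = 5.525
Scene sample variance s_s^2 = 0.09512
Suspect sample variance s_c^2 = 0.077057
Pooled variance = ((n_s-1)*s_s^2 + (n_c-1)*s_c^2) / (n_s + n_c - 2) = 0.083625
Pooled SD = sqrt(0.083625) = 0.28918
Mean difference = 0.047
|d| = |0.047| / 0.28918 = 0.163

0.163


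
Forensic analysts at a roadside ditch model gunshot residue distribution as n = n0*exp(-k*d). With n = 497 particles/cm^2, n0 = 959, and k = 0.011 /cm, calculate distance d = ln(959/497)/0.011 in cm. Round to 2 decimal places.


GSR distance calculation:
n0/n = 959 / 497 = 1.929577
ln(n0/n) = 0.657301
d = 0.657301 / 0.011 = 59.75 cm

59.75


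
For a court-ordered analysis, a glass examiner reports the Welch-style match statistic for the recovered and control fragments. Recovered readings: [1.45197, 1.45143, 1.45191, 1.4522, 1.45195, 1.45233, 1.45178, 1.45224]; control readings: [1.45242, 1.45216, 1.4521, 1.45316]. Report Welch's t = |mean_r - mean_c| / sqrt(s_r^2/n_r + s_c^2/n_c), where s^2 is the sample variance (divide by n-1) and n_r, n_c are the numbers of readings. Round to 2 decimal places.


Welch's t-criterion for glass RI comparison:
Recovered mean = sum / n_r = 11.61581 / 8 = 1.4519762
Control mean = sum / n_c = 5.80984 / 4 = 1.45246
Recovered sample variance s_r^2 = 8.38268e-08
Control sample variance s_c^2 = 2.37067e-07
Welch SE (unpooled) = sqrt(s_r^2/n_r + s_c^2/n_c) = sqrt(1.04783e-08 + 5.92667e-08) = sqrt(6.9745e-08) = 0.000264093
|mean_r - mean_c| = 0.00048375
t = 0.00048375 / 0.000264093 = 1.83

1.83


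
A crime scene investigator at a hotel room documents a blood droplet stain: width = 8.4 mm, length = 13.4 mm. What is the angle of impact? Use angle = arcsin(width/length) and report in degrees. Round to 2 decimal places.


Blood spatter impact angle calculation:
width / length = 8.4 / 13.4 = 0.626866
angle = arcsin(0.626866)
angle = 38.82 degrees

38.82


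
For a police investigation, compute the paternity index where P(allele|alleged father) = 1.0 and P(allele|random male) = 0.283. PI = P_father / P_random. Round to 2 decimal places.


Paternity Index calculation:
PI = P(allele|father) / P(allele|random)
PI = 1.0 / 0.283
PI = 3.53

3.53


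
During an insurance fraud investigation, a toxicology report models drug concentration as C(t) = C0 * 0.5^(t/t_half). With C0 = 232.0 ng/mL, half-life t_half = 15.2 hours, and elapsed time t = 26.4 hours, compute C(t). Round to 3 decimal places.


Drug concentration decay:
Number of half-lives = t / t_half = 26.4 / 15.2 = 1.736842
Decay factor = 0.5^1.736842 = 0.3000257
C(t) = 232.0 * 0.3000257 = 69.606 ng/mL

69.606


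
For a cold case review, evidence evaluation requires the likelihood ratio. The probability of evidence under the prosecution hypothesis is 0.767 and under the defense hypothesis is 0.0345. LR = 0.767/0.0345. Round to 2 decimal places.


Likelihood ratio calculation:
LR = P(E|Hp) / P(E|Hd)
LR = 0.767 / 0.0345
LR = 22.23

22.23


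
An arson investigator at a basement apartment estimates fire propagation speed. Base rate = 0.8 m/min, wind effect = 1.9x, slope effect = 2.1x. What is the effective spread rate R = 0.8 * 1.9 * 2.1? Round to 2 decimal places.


Fire spread rate calculation:
R = R0 * wind_factor * slope_factor
= 0.8 * 1.9 * 2.1
= 1.52 * 2.1
= 3.19 m/min

3.19


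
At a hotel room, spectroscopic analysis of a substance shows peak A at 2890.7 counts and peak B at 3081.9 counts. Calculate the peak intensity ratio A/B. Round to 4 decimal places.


Spectral peak ratio:
Peak A = 2890.7 counts
Peak B = 3081.9 counts
Ratio = 2890.7 / 3081.9 = 0.9380

0.9380


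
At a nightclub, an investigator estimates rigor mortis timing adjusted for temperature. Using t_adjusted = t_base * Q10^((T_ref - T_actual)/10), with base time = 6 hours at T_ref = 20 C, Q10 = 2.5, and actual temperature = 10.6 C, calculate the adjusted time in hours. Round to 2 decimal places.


Rigor mortis time adjustment:
Exponent = (T_ref - T_actual) / 10 = (20 - 10.6) / 10 = 0.94
Q10 factor = 2.5^0.94 = 2.36627
t_adjusted = 6 * 2.36627 = 14.20 hours

14.20


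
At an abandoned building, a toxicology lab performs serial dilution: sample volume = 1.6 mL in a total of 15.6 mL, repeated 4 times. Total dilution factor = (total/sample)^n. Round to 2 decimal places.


Dilution factor calculation:
Single dilution = V_total / V_sample = 15.6 / 1.6 ≈ 9.75
Number of dilutions = 4
Total DF = (15.6 / 1.6)^4 (full precision, rounded at the end) = 9036.88

9036.88


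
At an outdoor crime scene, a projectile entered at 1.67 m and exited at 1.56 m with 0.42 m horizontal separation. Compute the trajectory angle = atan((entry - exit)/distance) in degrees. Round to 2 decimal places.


Bullet trajectory angle:
Height difference = 1.67 - 1.56 = 0.11 m
angle = atan(0.11 / 0.42)
angle = atan(0.261905)
angle = 14.68 degrees

14.68


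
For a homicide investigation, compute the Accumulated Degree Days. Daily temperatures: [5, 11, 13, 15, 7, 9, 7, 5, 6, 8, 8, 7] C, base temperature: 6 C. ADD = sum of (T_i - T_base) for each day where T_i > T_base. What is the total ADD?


Computing ADD day by day:
Day 1: max(0, 5 - 6) = 0
Day 2: max(0, 11 - 6) = 5
Day 3: max(0, 13 - 6) = 7
Day 4: max(0, 15 - 6) = 9
Day 5: max(0, 7 - 6) = 1
Day 6: max(0, 9 - 6) = 3
Day 7: max(0, 7 - 6) = 1
Day 8: max(0, 5 - 6) = 0
Day 9: max(0, 6 - 6) = 0
Day 10: max(0, 8 - 6) = 2
Day 11: max(0, 8 - 6) = 2
Day 12: max(0, 7 - 6) = 1
Total ADD = 31

31


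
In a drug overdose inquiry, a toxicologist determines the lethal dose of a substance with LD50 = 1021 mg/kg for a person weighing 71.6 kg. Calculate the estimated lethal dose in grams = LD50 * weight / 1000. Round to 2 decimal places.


Lethal dose calculation:
Lethal dose = LD50 * body_weight / 1000
= 1021 * 71.6 / 1000
= 73103.6 / 1000
= 73.10 g

73.10


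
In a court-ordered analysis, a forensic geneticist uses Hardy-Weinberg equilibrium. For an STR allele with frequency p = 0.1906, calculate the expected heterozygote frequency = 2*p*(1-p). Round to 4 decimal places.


Hardy-Weinberg heterozygote frequency:
q = 1 - p = 1 - 0.1906 = 0.8094
2pq = 2 * 0.1906 * 0.8094 = 0.3085

0.3085


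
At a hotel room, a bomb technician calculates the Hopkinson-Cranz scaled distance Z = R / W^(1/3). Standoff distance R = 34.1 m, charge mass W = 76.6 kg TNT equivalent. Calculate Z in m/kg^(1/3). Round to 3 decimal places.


Scaled distance calculation:
W^(1/3) = 76.6^(1/3) = 4.246941
Z = R / W^(1/3) = 34.1 / 4.246941
Z = 8.029 m/kg^(1/3)

8.029


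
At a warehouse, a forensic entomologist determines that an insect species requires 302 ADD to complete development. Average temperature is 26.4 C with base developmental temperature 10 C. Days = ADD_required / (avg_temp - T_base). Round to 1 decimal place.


Insect development time:
Effective temperature = avg_temp - T_base = 26.4 - 10 = 16.4 C
Days = ADD / effective_temp = 302 / 16.4 = 18.4 days

18.4


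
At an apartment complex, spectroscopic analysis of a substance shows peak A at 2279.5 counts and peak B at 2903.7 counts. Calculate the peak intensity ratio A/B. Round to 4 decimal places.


Spectral peak ratio:
Peak A = 2279.5 counts
Peak B = 2903.7 counts
Ratio = 2279.5 / 2903.7 = 0.7850

0.7850


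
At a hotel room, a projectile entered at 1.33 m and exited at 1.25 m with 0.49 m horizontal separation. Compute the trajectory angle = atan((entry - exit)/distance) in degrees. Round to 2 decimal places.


Bullet trajectory angle:
Height difference = 1.33 - 1.25 = 0.08 m
angle = atan(0.08 / 0.49)
angle = atan(0.163265)
angle = 9.27 degrees

9.27


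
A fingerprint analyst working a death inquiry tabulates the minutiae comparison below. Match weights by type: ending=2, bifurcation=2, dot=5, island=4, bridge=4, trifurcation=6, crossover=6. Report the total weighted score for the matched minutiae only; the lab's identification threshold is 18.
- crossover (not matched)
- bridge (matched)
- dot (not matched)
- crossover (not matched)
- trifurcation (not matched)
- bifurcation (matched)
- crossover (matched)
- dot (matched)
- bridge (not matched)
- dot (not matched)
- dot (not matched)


Weighted minutiae match score:
  crossover: not matched, +0
  bridge: matched, +4 (running total 4)
  dot: not matched, +0
  crossover: not matched, +0
  trifurcation: not matched, +0
  bifurcation: matched, +2 (running total 6)
  crossover: matched, +6 (running total 12)
  dot: matched, +5 (running total 17)
  bridge: not matched, +0
  dot: not matched, +0
  dot: not matched, +0
Total score = 17
Threshold = 18; verdict = inconclusive

17


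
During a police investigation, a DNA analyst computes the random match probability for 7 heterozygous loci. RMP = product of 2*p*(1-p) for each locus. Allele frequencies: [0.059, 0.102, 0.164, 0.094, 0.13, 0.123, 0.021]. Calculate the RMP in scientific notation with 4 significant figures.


Computing RMP for 7 loci:
Locus 1: 2 * 0.059 * 0.941 = 0.111038
Locus 2: 2 * 0.102 * 0.898 = 0.183192
Locus 3: 2 * 0.164 * 0.836 = 0.274208
Locus 4: 2 * 0.094 * 0.906 = 0.170328
Locus 5: 2 * 0.13 * 0.87 = 0.2262
Locus 6: 2 * 0.123 * 0.877 = 0.215742
Locus 7: 2 * 0.021 * 0.979 = 0.041118
RMP = 1.906e-06

1.906e-06


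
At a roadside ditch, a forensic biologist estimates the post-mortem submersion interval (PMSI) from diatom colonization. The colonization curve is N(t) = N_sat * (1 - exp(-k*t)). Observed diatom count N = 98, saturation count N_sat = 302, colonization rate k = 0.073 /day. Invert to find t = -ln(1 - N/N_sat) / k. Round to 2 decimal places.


PMSI from diatom colonization curve:
N / N_sat = 98 / 302 = 0.324503
1 - N/N_sat = 0.675497
ln(1 - N/N_sat) = -0.392307
t = -ln(1 - N/N_sat) / k = -(-0.392307) / 0.073 = 5.37 days

5.37


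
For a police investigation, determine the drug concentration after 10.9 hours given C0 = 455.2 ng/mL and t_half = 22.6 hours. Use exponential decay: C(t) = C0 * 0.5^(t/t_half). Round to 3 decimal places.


Drug concentration decay:
Number of half-lives = t / t_half = 10.9 / 22.6 = 0.482301
Decay factor = 0.5^0.482301 = 0.71583501
C(t) = 455.2 * 0.71583501 = 325.848 ng/mL

325.848


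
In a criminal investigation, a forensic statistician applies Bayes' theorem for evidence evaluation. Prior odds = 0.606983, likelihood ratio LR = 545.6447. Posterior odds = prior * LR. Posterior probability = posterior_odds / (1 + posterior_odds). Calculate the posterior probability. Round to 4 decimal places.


Bayesian evidence evaluation:
Posterior odds = prior_odds * LR = 0.606983 * 545.6447 = 331.1971
Posterior probability = posterior_odds / (1 + posterior_odds)
= 331.1971 / (1 + 331.1971)
= 331.1971 / 332.1971
= 0.9970

0.9970


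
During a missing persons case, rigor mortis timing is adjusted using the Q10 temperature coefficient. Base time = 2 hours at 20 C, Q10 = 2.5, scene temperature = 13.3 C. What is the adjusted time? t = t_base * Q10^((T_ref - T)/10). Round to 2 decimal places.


Rigor mortis time adjustment:
Exponent = (T_ref - T_actual) / 10 = (20 - 13.3) / 10 = 0.67
Q10 factor = 2.5^0.67 = 1.84765
t_adjusted = 2 * 1.84765 = 3.70 hours

3.70


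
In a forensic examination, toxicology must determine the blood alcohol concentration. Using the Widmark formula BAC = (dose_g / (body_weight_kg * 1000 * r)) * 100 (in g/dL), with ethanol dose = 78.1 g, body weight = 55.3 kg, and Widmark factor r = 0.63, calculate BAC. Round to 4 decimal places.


Applying the Widmark formula:
BAC = (dose_g / (body_wt * 1000 * r)) * 100
Denominator = 55.3 * 1000 * 0.63 = 34839
BAC = (78.1 / 34839) * 100
BAC = 0.2242 g/dL

0.2242


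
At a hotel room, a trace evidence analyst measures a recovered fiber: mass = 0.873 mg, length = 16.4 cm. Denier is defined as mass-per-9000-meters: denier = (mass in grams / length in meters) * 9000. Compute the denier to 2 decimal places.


Denier calculation:
Mass in grams = 0.873 mg / 1000 = 0.000873 g
Length in meters = 16.4 cm / 100 = 0.164 m
Linear density = mass / length = 0.000873 / 0.164 = 0.00532317 g/m
Denier = (g/m) * 9000 = 0.00532317 * 9000 = 47.91

47.91


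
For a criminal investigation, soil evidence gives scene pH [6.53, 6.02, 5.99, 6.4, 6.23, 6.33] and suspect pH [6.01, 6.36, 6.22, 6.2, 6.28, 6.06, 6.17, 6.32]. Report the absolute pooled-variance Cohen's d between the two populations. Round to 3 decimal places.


Pooled-variance Cohen's d for soil pH comparison:
Scene mean = 37.5 / 6 = 6.25
Suspect mean = 49.62 / 8 = 6.2025
Scene sample variance s_s^2 = 0.04564
Suspect sample variance s_c^2 = 0.014764
Pooled variance = ((n_s-1)*s_s^2 + (n_c-1)*s_c^2) / (n_s + n_c - 2) = 0.027629
Pooled SD = sqrt(0.027629) = 0.16622
Mean difference = 0.0475
|d| = |0.0475| / 0.16622 = 0.286

0.286


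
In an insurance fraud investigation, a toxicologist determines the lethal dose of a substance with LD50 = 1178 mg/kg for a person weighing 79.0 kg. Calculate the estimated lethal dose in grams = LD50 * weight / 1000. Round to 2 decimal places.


Lethal dose calculation:
Lethal dose = LD50 * body_weight / 1000
= 1178 * 79.0 / 1000
= 93062 / 1000
= 93.06 g

93.06


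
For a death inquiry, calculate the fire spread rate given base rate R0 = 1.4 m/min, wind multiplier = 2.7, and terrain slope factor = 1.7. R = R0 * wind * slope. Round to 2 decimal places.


Fire spread rate calculation:
R = R0 * wind_factor * slope_factor
= 1.4 * 2.7 * 1.7
= 3.78 * 1.7
= 6.43 m/min

6.43


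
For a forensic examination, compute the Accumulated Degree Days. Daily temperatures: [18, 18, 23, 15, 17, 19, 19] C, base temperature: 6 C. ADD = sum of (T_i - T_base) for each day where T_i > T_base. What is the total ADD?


Computing ADD day by day:
Day 1: max(0, 18 - 6) = 12
Day 2: max(0, 18 - 6) = 12
Day 3: max(0, 23 - 6) = 17
Day 4: max(0, 15 - 6) = 9
Day 5: max(0, 17 - 6) = 11
Day 6: max(0, 19 - 6) = 13
Day 7: max(0, 19 - 6) = 13
Total ADD = 87

87


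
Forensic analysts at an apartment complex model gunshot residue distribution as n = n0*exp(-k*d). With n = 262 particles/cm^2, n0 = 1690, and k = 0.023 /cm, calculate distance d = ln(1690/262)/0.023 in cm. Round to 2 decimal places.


GSR distance calculation:
n0/n = 1690 / 262 = 6.450382
ln(n0/n) = 1.864139
d = 1.864139 / 0.023 = 81.05 cm

81.05


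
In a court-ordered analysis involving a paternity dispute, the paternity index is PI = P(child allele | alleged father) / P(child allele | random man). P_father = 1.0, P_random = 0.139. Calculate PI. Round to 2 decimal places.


Paternity Index calculation:
PI = P(allele|father) / P(allele|random)
PI = 1.0 / 0.139
PI = 7.19

7.19


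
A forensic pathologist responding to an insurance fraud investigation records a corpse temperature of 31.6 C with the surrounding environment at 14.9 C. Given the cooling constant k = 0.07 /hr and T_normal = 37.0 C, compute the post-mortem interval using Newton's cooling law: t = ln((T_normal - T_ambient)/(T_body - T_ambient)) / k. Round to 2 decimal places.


Using Newton's law of cooling:
t = ln((T_normal - T_ambient) / (T_body - T_ambient)) / k
T_normal - T_ambient = 22.1
T_body - T_ambient = 16.7
Ratio = 1.323353
ln(ratio) = 0.280169
t = 0.280169 / 0.07 = 4.00 hours

4.00


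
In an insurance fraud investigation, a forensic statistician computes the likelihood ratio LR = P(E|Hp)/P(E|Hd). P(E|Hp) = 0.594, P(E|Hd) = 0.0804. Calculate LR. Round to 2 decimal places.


Likelihood ratio calculation:
LR = P(E|Hp) / P(E|Hd)
LR = 0.594 / 0.0804
LR = 7.39

7.39


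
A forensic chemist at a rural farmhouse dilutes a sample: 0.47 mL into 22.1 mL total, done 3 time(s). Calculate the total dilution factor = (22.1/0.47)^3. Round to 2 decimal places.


Dilution factor calculation:
Single dilution = V_total / V_sample = 22.1 / 0.47 ≈ 47.021277
Number of dilutions = 3
Total DF = (22.1 / 0.47)^3 (full precision, rounded at the end) = 103964.06

103964.06


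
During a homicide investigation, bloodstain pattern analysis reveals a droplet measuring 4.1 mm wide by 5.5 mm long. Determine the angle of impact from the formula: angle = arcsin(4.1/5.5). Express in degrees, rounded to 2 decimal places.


Blood spatter impact angle calculation:
width / length = 4.1 / 5.5 = 0.745455
angle = arcsin(0.745455)
angle = 48.20 degrees

48.20


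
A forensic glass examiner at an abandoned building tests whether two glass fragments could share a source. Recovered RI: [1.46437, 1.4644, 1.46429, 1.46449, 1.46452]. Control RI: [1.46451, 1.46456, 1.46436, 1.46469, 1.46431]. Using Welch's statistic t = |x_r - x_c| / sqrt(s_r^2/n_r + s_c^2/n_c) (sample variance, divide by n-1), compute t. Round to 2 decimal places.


Welch's t-criterion for glass RI comparison:
Recovered mean = sum / n_r = 7.32207 / 5 = 1.464414
Control mean = sum / n_c = 7.32243 / 5 = 1.464486
Recovered sample variance s_r^2 = 8.63e-09
Control sample variance s_c^2 = 2.363e-08
Welch SE (unpooled) = sqrt(s_r^2/n_r + s_c^2/n_c) = sqrt(1.726e-09 + 4.726e-09) = sqrt(6.452e-09) = 8.03243e-05
|mean_r - mean_c| = 7.2e-05
t = 7.2e-05 / 8.03243e-05 = 0.90

0.90


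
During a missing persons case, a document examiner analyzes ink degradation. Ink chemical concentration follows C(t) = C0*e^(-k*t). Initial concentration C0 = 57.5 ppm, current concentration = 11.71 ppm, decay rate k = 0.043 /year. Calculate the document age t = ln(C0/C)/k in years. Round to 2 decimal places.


Document age estimation:
C0/C = 57.5 / 11.71 = 4.910333
ln(C0/C) = 1.591342
t = 1.591342 / 0.043 = 37.01 years

37.01


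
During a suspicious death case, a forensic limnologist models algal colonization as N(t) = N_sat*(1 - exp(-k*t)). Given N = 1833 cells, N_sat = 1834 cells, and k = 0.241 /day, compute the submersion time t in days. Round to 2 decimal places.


PMSI from diatom colonization curve:
N / N_sat = 1833 / 1834 = 0.999455
1 - N/N_sat = 0.000545
ln(1 - N/N_sat) = -7.514725
t = -ln(1 - N/N_sat) / k = -(-7.514725) / 0.241 = 31.18 days

31.18


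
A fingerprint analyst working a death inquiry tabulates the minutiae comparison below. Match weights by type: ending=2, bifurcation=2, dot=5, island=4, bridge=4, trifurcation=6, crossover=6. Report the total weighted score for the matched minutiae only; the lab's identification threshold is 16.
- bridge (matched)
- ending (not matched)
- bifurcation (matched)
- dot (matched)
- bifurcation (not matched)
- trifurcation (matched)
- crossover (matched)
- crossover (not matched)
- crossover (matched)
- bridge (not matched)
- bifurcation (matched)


Weighted minutiae match score:
  bridge: matched, +4 (running total 4)
  ending: not matched, +0
  bifurcation: matched, +2 (running total 6)
  dot: matched, +5 (running total 11)
  bifurcation: not matched, +0
  trifurcation: matched, +6 (running total 17)
  crossover: matched, +6 (running total 23)
  crossover: not matched, +0
  crossover: matched, +6 (running total 29)
  bridge: not matched, +0
  bifurcation: matched, +2 (running total 31)
Total score = 31
Threshold = 16; verdict = identification

31


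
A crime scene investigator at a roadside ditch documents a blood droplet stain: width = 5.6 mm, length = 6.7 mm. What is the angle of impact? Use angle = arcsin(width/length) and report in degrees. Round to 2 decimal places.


Blood spatter impact angle calculation:
width / length = 5.6 / 6.7 = 0.835821
angle = arcsin(0.835821)
angle = 56.70 degrees

56.70


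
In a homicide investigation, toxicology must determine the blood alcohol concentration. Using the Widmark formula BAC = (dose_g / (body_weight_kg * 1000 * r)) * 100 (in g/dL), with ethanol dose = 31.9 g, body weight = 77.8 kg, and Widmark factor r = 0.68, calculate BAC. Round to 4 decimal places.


Applying the Widmark formula:
BAC = (dose_g / (body_wt * 1000 * r)) * 100
Denominator = 77.8 * 1000 * 0.68 = 52904
BAC = (31.9 / 52904) * 100
BAC = 0.0603 g/dL

0.0603


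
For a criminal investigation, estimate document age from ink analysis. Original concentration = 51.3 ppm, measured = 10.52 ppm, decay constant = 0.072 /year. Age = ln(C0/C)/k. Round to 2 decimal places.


Document age estimation:
C0/C = 51.3 / 10.52 = 4.876426
ln(C0/C) = 1.584413
t = 1.584413 / 0.072 = 22.01 years

22.01


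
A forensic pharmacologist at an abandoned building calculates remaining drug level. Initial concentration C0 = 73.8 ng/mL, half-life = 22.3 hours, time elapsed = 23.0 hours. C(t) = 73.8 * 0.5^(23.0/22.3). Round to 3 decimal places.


Drug concentration decay:
Number of half-lives = t / t_half = 23.0 / 22.3 = 1.03139
Decay factor = 0.5^1.03139 = 0.48923855
C(t) = 73.8 * 0.48923855 = 36.106 ng/mL

36.106


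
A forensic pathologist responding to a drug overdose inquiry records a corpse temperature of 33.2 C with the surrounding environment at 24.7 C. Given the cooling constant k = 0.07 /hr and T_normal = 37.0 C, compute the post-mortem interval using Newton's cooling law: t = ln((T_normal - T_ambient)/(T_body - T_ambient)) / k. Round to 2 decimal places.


Using Newton's law of cooling:
t = ln((T_normal - T_ambient) / (T_body - T_ambient)) / k
T_normal - T_ambient = 12.3
T_body - T_ambient = 8.5
Ratio = 1.447059
ln(ratio) = 0.369533
t = 0.369533 / 0.07 = 5.28 hours

5.28


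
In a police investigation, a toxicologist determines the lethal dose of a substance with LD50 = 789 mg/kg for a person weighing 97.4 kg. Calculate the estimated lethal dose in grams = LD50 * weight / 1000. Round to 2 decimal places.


Lethal dose calculation:
Lethal dose = LD50 * body_weight / 1000
= 789 * 97.4 / 1000
= 76848.6 / 1000
= 76.85 g

76.85


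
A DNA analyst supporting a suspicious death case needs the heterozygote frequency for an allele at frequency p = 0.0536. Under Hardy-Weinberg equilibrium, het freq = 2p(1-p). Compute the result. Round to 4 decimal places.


Hardy-Weinberg heterozygote frequency:
q = 1 - p = 1 - 0.0536 = 0.9464
2pq = 2 * 0.0536 * 0.9464 = 0.1015

0.1015


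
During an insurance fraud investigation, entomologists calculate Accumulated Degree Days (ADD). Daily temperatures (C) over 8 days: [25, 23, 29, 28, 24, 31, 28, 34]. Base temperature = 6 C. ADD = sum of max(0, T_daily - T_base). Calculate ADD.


Computing ADD day by day:
Day 1: max(0, 25 - 6) = 19
Day 2: max(0, 23 - 6) = 17
Day 3: max(0, 29 - 6) = 23
Day 4: max(0, 28 - 6) = 22
Day 5: max(0, 24 - 6) = 18
Day 6: max(0, 31 - 6) = 25
Day 7: max(0, 28 - 6) = 22
Day 8: max(0, 34 - 6) = 28
Total ADD = 174

174


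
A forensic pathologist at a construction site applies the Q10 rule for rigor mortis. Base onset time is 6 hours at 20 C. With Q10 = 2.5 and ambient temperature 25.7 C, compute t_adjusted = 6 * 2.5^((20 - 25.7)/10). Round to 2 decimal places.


Rigor mortis time adjustment:
Exponent = (T_ref - T_actual) / 10 = (20 - 25.7) / 10 = -0.57
Q10 factor = 2.5^-0.57 = 0.59316
t_adjusted = 6 * 0.59316 = 3.56 hours

3.56


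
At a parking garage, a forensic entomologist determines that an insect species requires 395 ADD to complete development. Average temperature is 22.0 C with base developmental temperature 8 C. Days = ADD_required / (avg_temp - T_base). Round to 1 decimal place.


Insect development time:
Effective temperature = avg_temp - T_base = 22.0 - 8 = 14.0 C
Days = ADD / effective_temp = 395 / 14.0 = 28.2 days

28.2


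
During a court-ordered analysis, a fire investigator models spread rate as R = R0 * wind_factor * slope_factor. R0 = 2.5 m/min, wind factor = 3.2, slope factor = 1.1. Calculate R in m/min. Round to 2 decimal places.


Fire spread rate calculation:
R = R0 * wind_factor * slope_factor
= 2.5 * 3.2 * 1.1
= 8 * 1.1
= 8.80 m/min

8.80


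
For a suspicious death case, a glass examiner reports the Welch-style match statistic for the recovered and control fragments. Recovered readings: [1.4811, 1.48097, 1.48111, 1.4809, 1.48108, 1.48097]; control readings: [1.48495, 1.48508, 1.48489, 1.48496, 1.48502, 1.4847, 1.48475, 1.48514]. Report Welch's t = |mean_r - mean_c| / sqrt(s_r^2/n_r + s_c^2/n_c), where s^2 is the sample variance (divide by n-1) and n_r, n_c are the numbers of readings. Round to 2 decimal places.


Welch's t-criterion for glass RI comparison:
Recovered mean = sum / n_r = 8.88613 / 6 = 1.4810217
Control mean = sum / n_c = 11.87949 / 8 = 1.4849363
Recovered sample variance s_r^2 = 7.49667e-09
Control sample variance s_c^2 = 2.32268e-08
Welch SE (unpooled) = sqrt(s_r^2/n_r + s_c^2/n_c) = sqrt(1.24944e-09 + 2.90335e-09) = sqrt(4.15279e-09) = 6.44421e-05
|mean_r - mean_c| = 0.00391458
t = 0.00391458 / 6.44421e-05 = 60.75

60.75


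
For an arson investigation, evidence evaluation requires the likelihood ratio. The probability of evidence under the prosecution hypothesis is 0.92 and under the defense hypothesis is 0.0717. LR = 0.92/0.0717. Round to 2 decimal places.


Likelihood ratio calculation:
LR = P(E|Hp) / P(E|Hd)
LR = 0.92 / 0.0717
LR = 12.83

12.83


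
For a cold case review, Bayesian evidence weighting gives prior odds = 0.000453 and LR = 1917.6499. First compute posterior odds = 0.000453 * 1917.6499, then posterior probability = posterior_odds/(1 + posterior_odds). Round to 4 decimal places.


Bayesian evidence evaluation:
Posterior odds = prior_odds * LR = 0.000453 * 1917.6499 = 0.8686954
Posterior probability = posterior_odds / (1 + posterior_odds)
= 0.8686954 / (1 + 0.8686954)
= 0.8686954 / 1.8686954
= 0.4649

0.4649


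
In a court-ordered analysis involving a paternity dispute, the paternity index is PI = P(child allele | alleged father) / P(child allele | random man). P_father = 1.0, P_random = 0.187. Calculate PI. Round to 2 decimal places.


Paternity Index calculation:
PI = P(allele|father) / P(allele|random)
PI = 1.0 / 0.187
PI = 5.35

5.35


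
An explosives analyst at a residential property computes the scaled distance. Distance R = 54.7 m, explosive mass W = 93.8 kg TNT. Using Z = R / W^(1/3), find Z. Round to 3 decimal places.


Scaled distance calculation:
W^(1/3) = 93.8^(1/3) = 4.543609
Z = R / W^(1/3) = 54.7 / 4.543609
Z = 12.039 m/kg^(1/3)

12.039


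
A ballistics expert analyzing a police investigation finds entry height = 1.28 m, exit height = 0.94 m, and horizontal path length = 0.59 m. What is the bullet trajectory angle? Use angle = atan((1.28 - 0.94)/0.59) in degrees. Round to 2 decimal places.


Bullet trajectory angle:
Height difference = 1.28 - 0.94 = 0.34 m
angle = atan(0.34 / 0.59)
angle = atan(0.576271)
angle = 29.95 degrees

29.95


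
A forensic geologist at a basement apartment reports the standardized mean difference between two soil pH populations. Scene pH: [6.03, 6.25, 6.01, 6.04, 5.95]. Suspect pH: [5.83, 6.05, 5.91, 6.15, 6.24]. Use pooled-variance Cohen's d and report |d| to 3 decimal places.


Pooled-variance Cohen's d for soil pH comparison:
Scene mean = 30.28 / 5 = 6.056
Suspect mean = 30.18 / 5 = 6.036
Scene sample variance s_s^2 = 0.01298
Suspect sample variance s_c^2 = 0.02828
Pooled variance = ((n_s-1)*s_s^2 + (n_c-1)*s_c^2) / (n_s + n_c - 2) = 0.02063
Pooled SD = sqrt(0.02063) = 0.143631
Mean difference = 0.02
|d| = |0.02| / 0.143631 = 0.139

0.139


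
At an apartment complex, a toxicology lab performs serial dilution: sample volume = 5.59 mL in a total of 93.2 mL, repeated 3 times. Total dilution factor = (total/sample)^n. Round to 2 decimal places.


Dilution factor calculation:
Single dilution = V_total / V_sample = 93.2 / 5.59 ≈ 16.67263
Number of dilutions = 3
Total DF = (93.2 / 5.59)^3 (full precision, rounded at the end) = 4634.60

4634.60


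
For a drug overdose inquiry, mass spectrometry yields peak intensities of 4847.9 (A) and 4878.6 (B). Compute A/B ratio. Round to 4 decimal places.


Spectral peak ratio:
Peak A = 4847.9 counts
Peak B = 4878.6 counts
Ratio = 4847.9 / 4878.6 = 0.9937

0.9937


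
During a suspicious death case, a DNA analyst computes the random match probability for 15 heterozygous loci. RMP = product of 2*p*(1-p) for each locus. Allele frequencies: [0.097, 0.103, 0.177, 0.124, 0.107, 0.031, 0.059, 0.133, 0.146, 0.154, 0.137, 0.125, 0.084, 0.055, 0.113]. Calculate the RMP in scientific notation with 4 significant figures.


Computing RMP for 15 loci:
Locus 1: 2 * 0.097 * 0.903 = 0.175182
Locus 2: 2 * 0.103 * 0.897 = 0.184782
Locus 3: 2 * 0.177 * 0.823 = 0.291342
Locus 4: 2 * 0.124 * 0.876 = 0.217248
Locus 5: 2 * 0.107 * 0.893 = 0.191102
Locus 6: 2 * 0.031 * 0.969 = 0.060078
Locus 7: 2 * 0.059 * 0.941 = 0.111038
Locus 8: 2 * 0.133 * 0.867 = 0.230622
Locus 9: 2 * 0.146 * 0.854 = 0.249368
Locus 10: 2 * 0.154 * 0.846 = 0.260568
Locus 11: 2 * 0.137 * 0.863 = 0.236462
Locus 12: 2 * 0.125 * 0.875 = 0.21875
Locus 13: 2 * 0.084 * 0.916 = 0.153888
Locus 14: 2 * 0.055 * 0.945 = 0.10395
Locus 15: 2 * 0.113 * 0.887 = 0.200462
RMP = 6.492e-12

6.492e-12
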